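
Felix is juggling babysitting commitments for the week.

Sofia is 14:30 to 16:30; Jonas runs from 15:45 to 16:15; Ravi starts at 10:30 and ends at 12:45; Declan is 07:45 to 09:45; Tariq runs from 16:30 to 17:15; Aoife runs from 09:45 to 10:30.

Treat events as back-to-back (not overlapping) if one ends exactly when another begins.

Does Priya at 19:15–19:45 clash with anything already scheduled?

No — it doesn't clash with anything

Declan: ends 09:45 at or before Priya starts 19:15 → clear.
Aoife: ends 10:30 at or before Priya starts 19:15 → clear.
Ravi: ends 12:45 at or before Priya starts 19:15 → clear.
Sofia: ends 16:30 at or before Priya starts 19:15 → clear.
Jonas: ends 16:15 at or before Priya starts 19:15 → clear.
Tariq: ends 17:15 at or before Priya starts 19:15 → clear.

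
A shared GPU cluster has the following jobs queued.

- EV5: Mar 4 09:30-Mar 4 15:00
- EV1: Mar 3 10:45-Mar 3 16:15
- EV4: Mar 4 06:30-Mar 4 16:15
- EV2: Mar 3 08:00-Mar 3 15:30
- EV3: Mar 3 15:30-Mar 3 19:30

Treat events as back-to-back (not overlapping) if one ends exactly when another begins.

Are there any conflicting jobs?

Yes

Sorted by start: EV2, EV1, EV3, EV4, EV5.
EV1 starts before EV2 ends → EV2 and EV1 overlap.
That's a conflict, so the schedule is not conflict-free.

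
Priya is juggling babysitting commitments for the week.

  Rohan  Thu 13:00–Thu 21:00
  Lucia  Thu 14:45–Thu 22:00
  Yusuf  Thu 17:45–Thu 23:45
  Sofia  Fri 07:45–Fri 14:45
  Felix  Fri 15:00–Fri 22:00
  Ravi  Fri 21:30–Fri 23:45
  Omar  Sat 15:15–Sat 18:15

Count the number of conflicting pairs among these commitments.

Check each pair: they overlap iff neither finishes before the other starts.
Sorted by start: Rohan, Lucia, Yusuf, Sofia, Felix, Ravi, Omar.
Lucia starts before Rohan ends → Rohan and Lucia overlap.
Yusuf starts before Rohan ends → Rohan and Yusuf overlap.
Sofia starts after Rohan ends, so Rohan has no further overlaps.
Yusuf starts before Lucia ends → Lucia and Yusuf overlap.
Sofia starts after Lucia ends, so Lucia has no further overlaps.
Sofia starts after Yusuf ends, so Yusuf has no further overlaps.
Felix starts after Sofia ends, so Sofia has no further overlaps.
Ravi starts before Felix ends → Felix and Ravi overlap.
Omar starts after Felix ends.
Omar starts after Ravi ends.
Overlapping pairs: Felix & Ravi, Lucia & Rohan, Lucia & Yusuf, Rohan & Yusuf — 4 in total.

4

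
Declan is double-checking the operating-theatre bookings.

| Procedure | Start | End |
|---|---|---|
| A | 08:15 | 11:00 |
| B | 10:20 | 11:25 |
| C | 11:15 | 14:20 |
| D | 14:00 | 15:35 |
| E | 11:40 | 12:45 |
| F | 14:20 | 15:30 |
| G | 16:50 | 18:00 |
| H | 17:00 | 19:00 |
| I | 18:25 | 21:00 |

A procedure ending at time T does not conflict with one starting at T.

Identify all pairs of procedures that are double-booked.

A & B, B & C, C & D, C & E, D & F, G & H, H & I

Sorted by start: A, B, C, E, D, F, G, H, I.
B starts before A ends → A and B overlap.
C starts after A ends — done with A.
C starts before B ends → B and C overlap.
E starts after B ends — done with B.
E starts before C ends → C and E overlap.
D starts before C ends → C and D overlap.
F starts exactly when C ends (back-to-back, no overlap) — done with C.
D starts after E ends — done with E.
F starts before D ends → D and F overlap.
G starts after D ends — done with D.
G starts after F ends — done with F.
H starts before G ends → G and H overlap.
I starts after G ends.
I starts before H ends → H and I overlap.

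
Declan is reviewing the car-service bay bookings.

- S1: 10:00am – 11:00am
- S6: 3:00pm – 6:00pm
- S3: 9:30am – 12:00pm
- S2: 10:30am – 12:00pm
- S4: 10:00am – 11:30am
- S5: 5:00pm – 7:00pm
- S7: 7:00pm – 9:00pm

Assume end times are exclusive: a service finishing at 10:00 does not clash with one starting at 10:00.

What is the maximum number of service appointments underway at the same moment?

Walk through starts and ends in time order (an end at T is processed before a start at T):
9:30am start S3 → 1
10:00am start S1 → 2
10:00am start S4 → 3
10:30am start S2 → 4
11:00am end S1 → 3
11:30am end S4 → 2
12:00pm end S2 → 1
12:00pm end S3 → 0
3:00pm start S6 → 1
5:00pm start S5 → 2
6:00pm end S6 → 1
7:00pm end S5 → 0
7:00pm start S7 → 1
9:00pm end S7 → 0
Peak is 4, at 10:30am (S1, S2, S3, S4).

4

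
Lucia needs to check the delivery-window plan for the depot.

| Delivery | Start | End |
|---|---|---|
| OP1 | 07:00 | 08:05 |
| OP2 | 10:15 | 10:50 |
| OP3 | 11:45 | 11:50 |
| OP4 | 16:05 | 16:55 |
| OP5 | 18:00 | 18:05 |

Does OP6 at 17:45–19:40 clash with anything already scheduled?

Yes — it overlaps OP5

OP1: ends 08:05 at or before OP6 starts 17:45 → clear.
OP2: ends 10:50 at or before OP6 starts 17:45 → clear.
OP3: ends 11:50 at or before OP6 starts 17:45 → clear.
OP4: ends 16:55 at or before OP6 starts 17:45 → clear.
OP5: starts 18:00 before OP6 ends 19:40, and ends 18:05 after OP6 starts 17:45 → overlap.
OP6 overlaps OP5.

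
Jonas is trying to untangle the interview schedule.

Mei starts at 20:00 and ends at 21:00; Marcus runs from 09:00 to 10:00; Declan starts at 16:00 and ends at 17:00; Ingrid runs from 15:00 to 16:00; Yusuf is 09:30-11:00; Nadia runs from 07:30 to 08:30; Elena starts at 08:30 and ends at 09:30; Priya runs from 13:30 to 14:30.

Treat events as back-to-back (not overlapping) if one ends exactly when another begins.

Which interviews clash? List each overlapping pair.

Elena & Marcus, Marcus & Yusuf

Sorted by start: Nadia, Elena, Marcus, Yusuf, Priya, Ingrid, Declan, Mei.
Elena starts exactly when Nadia ends (back-to-back, no overlap), so Nadia has no further overlaps.
Marcus starts before Elena ends → Elena and Marcus overlap.
Yusuf starts exactly when Elena ends (back-to-back, no overlap), so Elena has no further overlaps.
Yusuf starts before Marcus ends → Marcus and Yusuf overlap.
Priya starts after Marcus ends, so Marcus has no further overlaps.
Priya starts after Yusuf ends, so Yusuf has no further overlaps.
Ingrid starts after Priya ends, so Priya has no further overlaps.
Declan starts exactly when Ingrid ends (back-to-back, no overlap), so Ingrid has no further overlaps.
Mei starts after Declan ends.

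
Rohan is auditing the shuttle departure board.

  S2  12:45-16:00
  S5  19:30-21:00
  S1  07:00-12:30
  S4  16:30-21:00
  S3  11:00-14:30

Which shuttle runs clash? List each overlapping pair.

Sorted by start: S1, S3, S2, S4, S5.
S3 starts before S1 ends → S1 and S3 overlap.
S2 starts after S1 ends, so S1 has no further overlaps.
S2 starts before S3 ends → S3 and S2 overlap.
S4 starts after S3 ends, so S3 has no further overlaps.
S4 starts after S2 ends, so S2 has no further overlaps.
S5 starts before S4 ends → S4 and S5 overlap.

S1 & S3, S2 & S3, S4 & S5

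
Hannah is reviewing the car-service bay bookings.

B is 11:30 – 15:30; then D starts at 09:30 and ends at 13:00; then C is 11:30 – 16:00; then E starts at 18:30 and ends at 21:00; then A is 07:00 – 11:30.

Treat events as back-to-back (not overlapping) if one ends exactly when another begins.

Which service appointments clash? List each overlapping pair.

A & D, B & C, B & D, C & D

Check each pair: they overlap iff neither finishes before the other starts.
Sorted by start: A, D, B, C, E.
D starts before A ends → A and D overlap.
B starts exactly when A ends (back-to-back, no overlap) — done with A.
B starts before D ends → D and B overlap.
C starts before D ends → D and C overlap.
E starts after D ends.
C starts before B ends → B and C overlap.
E starts after B ends.
E starts after C ends.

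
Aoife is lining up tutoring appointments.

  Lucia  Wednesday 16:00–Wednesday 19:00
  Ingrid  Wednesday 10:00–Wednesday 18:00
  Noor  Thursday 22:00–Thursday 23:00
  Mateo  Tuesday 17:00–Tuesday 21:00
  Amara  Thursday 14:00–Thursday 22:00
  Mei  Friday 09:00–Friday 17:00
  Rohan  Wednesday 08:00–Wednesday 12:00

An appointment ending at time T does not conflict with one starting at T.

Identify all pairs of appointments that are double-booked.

Check each pair: they overlap iff neither finishes before the other starts.
Sorted by start: Mateo, Rohan, Ingrid, Lucia, Amara, Noor, Mei.
Rohan starts after Mateo ends, so nothing later overlaps Mateo either.
Ingrid starts before Rohan ends → Rohan and Ingrid overlap.
Lucia starts after Rohan ends, so nothing later overlaps Rohan either.
Lucia starts before Ingrid ends → Ingrid and Lucia overlap.
Amara starts after Ingrid ends, so nothing later overlaps Ingrid either.
Amara starts after Lucia ends, so nothing later overlaps Lucia either.
Noor starts exactly when Amara ends (back-to-back, no overlap), so nothing later overlaps Amara either.
Mei starts after Noor ends.

Ingrid & Lucia, Ingrid & Rohan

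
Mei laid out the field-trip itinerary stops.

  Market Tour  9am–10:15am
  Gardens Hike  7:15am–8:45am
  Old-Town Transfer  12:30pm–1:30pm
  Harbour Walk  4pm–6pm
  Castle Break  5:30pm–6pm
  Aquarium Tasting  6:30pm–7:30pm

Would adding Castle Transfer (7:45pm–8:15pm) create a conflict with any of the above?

Gardens Hike: ends 8:45am at or before Castle Transfer starts 7:45pm → clear.
Market Tour: ends 10:15am at or before Castle Transfer starts 7:45pm → clear.
Old-Town Transfer: ends 1:30pm at or before Castle Transfer starts 7:45pm → clear.
Harbour Walk: ends 6pm at or before Castle Transfer starts 7:45pm → clear.
Castle Break: ends 6pm at or before Castle Transfer starts 7:45pm → clear.
Aquarium Tasting: ends 7:30pm at or before Castle Transfer starts 7:45pm → clear.

No — it doesn't clash with anything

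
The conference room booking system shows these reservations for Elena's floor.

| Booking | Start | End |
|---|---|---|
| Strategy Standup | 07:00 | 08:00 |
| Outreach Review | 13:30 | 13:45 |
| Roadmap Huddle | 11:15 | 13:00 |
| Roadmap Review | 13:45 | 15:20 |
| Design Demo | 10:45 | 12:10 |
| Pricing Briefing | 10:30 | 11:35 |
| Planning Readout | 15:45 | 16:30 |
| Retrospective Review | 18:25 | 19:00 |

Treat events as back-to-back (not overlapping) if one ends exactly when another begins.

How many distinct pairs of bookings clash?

Two intervals overlap when each starts before the other ends.
Sorted by start: Strategy Standup, Pricing Briefing, Design Demo, Roadmap Huddle, Outreach Review, Roadmap Review, Planning Readout, Retrospective Review.
Pricing Briefing starts after Strategy Standup ends; Strategy Standup is clear from here.
Design Demo starts before Pricing Briefing ends → Pricing Briefing and Design Demo overlap.
Roadmap Huddle starts before Pricing Briefing ends → Pricing Briefing and Roadmap Huddle overlap.
Outreach Review starts after Pricing Briefing ends; Pricing Briefing is clear from here.
Roadmap Huddle starts before Design Demo ends → Design Demo and Roadmap Huddle overlap.
Outreach Review starts after Design Demo ends; Design Demo is clear from here.
Outreach Review starts after Roadmap Huddle ends; Roadmap Huddle is clear from here.
Roadmap Review starts exactly when Outreach Review ends (back-to-back, no overlap); Outreach Review is clear from here.
Planning Readout starts after Roadmap Review ends; Roadmap Review is clear from here.
Retrospective Review starts after Planning Readout ends.
Overlapping pairs: Design Demo & Pricing Briefing, Design Demo & Roadmap Huddle, Pricing Briefing & Roadmap Huddle — 3 in total.

3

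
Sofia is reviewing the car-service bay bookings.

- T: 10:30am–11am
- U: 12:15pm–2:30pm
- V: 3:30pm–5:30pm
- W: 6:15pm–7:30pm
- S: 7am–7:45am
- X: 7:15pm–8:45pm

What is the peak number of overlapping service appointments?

2

Sweep the timeline, counting +1 at each start and −1 at each end (ends before starts at a tie):
7am start S → 1
7:45am end S → 0
10:30am start T → 1
11am end T → 0
12:15pm start U → 1
2:30pm end U → 0
3:30pm start V → 1
5:30pm end V → 0
6:15pm start W → 1
7:15pm start X → 2
7:30pm end W → 1
8:45pm end X → 0
Peak is 2, at 7:15pm (W, X).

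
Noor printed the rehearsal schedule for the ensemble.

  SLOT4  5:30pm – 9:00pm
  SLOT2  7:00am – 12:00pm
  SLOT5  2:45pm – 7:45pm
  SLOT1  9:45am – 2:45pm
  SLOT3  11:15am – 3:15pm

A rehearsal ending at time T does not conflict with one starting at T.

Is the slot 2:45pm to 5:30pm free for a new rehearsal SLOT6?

No — it overlaps SLOT3, SLOT5

SLOT2: ends 12:00pm at or before SLOT6 starts 2:45pm → clear.
SLOT1: ends 2:45pm at or before SLOT6 starts 2:45pm → clear.
SLOT3: starts 11:15am before SLOT6 ends 5:30pm, and ends 3:15pm after SLOT6 starts 2:45pm → overlap.
SLOT5: starts 2:45pm before SLOT6 ends 5:30pm, and ends 7:45pm after SLOT6 starts 2:45pm → overlap.
SLOT4: starts 5:30pm at or after SLOT6 ends 5:30pm → clear.
SLOT6 overlaps SLOT3, SLOT5.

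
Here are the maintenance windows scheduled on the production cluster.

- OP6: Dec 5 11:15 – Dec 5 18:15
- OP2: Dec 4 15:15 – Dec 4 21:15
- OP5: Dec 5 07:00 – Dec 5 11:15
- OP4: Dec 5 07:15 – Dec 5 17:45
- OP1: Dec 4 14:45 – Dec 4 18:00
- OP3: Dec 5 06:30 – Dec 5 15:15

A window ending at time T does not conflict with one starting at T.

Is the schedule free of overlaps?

No

Sorted by start: OP1, OP2, OP3, OP5, OP4, OP6.
OP2 starts before OP1 ends → OP1 and OP2 overlap.
That's a conflict, so the schedule is not conflict-free.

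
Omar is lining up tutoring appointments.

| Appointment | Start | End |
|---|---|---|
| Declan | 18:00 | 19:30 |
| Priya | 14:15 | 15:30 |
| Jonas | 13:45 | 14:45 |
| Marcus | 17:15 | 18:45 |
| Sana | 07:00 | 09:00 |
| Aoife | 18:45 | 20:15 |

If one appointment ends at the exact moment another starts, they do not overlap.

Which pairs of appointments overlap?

Aoife & Declan, Declan & Marcus, Jonas & Priya

Sorted by start: Sana, Jonas, Priya, Marcus, Declan, Aoife.
Jonas starts after Sana ends — done with Sana.
Priya starts before Jonas ends → Jonas and Priya overlap.
Marcus starts after Jonas ends — done with Jonas.
Marcus starts after Priya ends — done with Priya.
Declan starts before Marcus ends → Marcus and Declan overlap.
Aoife starts exactly when Marcus ends (back-to-back, no overlap).
Aoife starts before Declan ends → Declan and Aoife overlap.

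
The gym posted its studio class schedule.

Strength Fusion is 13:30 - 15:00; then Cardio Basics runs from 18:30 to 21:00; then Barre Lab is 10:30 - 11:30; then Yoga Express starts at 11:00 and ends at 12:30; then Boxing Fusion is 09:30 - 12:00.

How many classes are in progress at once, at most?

Sweep the timeline, counting +1 at each start and −1 at each end (ends before starts at a tie):
09:30 start Boxing Fusion → 1
10:30 start Barre Lab → 2
11:00 start Yoga Express → 3
11:30 end Barre Lab → 2
12:00 end Boxing Fusion → 1
12:30 end Yoga Express → 0
13:30 start Strength Fusion → 1
15:00 end Strength Fusion → 0
18:30 start Cardio Basics → 1
21:00 end Cardio Basics → 0
Peak is 3, at 11:00 (Barre Lab, Boxing Fusion, Yoga Express).

3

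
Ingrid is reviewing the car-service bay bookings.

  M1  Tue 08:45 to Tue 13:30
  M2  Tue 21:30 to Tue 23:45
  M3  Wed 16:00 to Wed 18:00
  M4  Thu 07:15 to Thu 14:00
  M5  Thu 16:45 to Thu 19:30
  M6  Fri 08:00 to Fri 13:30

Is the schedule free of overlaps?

Sorted by start: M1, M2, M3, M4, M5, M6.
M2 starts after M1 ends, so nothing later overlaps M1 either.
M3 starts after M2 ends, so nothing later overlaps M2 either.
M4 starts after M3 ends, so nothing later overlaps M3 either.
M5 starts after M4 ends, so nothing later overlaps M4 either.
M6 starts after M5 ends.
Every pair is clear; the schedule has no overlaps.

Yes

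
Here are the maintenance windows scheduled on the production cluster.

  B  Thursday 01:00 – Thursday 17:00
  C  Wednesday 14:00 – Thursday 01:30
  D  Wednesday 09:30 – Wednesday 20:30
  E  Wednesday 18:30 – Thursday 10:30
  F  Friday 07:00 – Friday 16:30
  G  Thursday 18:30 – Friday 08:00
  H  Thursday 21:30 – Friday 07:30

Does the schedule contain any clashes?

Yes

Sorted by start: D, C, E, B, G, H, F.
C starts before D ends → D and C overlap.
That's a conflict, so the schedule is not conflict-free.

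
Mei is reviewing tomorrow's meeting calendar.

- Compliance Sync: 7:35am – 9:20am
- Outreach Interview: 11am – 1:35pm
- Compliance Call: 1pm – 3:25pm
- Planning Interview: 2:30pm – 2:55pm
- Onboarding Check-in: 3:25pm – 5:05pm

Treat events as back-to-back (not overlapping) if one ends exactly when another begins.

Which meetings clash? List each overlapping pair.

Compliance Call & Outreach Interview, Compliance Call & Planning Interview

Two intervals overlap when each starts before the other ends.
Sorted by start: Compliance Sync, Outreach Interview, Compliance Call, Planning Interview, Onboarding Check-in.
Outreach Interview starts after Compliance Sync ends, so Compliance Sync has no further overlaps.
Compliance Call starts before Outreach Interview ends → Outreach Interview and Compliance Call overlap.
Planning Interview starts after Outreach Interview ends, so Outreach Interview has no further overlaps.
Planning Interview starts before Compliance Call ends → Compliance Call and Planning Interview overlap.
Onboarding Check-in starts exactly when Compliance Call ends (back-to-back, no overlap).
Onboarding Check-in starts after Planning Interview ends.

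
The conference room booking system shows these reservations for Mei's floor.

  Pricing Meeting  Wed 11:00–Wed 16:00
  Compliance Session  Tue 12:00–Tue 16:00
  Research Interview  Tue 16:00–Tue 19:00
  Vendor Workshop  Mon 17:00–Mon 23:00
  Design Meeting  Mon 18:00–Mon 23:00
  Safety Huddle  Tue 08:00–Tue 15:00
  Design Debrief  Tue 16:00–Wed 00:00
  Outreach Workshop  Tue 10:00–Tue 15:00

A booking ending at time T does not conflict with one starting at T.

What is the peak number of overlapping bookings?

Sort all start/end points and keep a running count:
Mon 17:00 start Vendor Workshop → 1
Mon 18:00 start Design Meeting → 2
Mon 23:00 end Design Meeting → 1
Mon 23:00 end Vendor Workshop → 0
Tue 08:00 start Safety Huddle → 1
Tue 10:00 start Outreach Workshop → 2
Tue 12:00 start Compliance Session → 3
Tue 15:00 end Outreach Workshop → 2
Tue 15:00 end Safety Huddle → 1
Tue 16:00 end Compliance Session → 0
Tue 16:00 start Design Debrief → 1
Tue 16:00 start Research Interview → 2
Tue 19:00 end Research Interview → 1
Wed 00:00 end Design Debrief → 0
Wed 11:00 start Pricing Meeting → 1
Wed 16:00 end Pricing Meeting → 0
Peak is 3, at Tue 12:00 (Compliance Session, Outreach Workshop, Safety Huddle).

3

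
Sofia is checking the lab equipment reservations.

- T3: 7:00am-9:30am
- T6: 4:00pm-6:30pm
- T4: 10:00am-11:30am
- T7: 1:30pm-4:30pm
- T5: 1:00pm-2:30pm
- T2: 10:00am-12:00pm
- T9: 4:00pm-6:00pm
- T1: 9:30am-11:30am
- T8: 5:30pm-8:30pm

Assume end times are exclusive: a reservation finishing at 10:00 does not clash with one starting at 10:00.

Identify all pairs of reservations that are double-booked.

Sorted by start: T3, T1, T2, T4, T5, T7, T6, T9, T8.
T1 starts exactly when T3 ends (back-to-back, no overlap), so T3 has no further overlaps.
T2 starts before T1 ends → T1 and T2 overlap.
T4 starts before T1 ends → T1 and T4 overlap.
T5 starts after T1 ends, so T1 has no further overlaps.
T4 starts before T2 ends → T2 and T4 overlap.
T5 starts after T2 ends, so T2 has no further overlaps.
T5 starts after T4 ends, so T4 has no further overlaps.
T7 starts before T5 ends → T5 and T7 overlap.
T6 starts after T5 ends, so T5 has no further overlaps.
T6 starts before T7 ends → T7 and T6 overlap.
T9 starts before T7 ends → T7 and T9 overlap.
T8 starts after T7 ends.
T9 starts before T6 ends → T6 and T9 overlap.
T8 starts before T6 ends → T6 and T8 overlap.
T8 starts before T9 ends → T9 and T8 overlap.

T1 & T2, T1 & T4, T2 & T4, T5 & T7, T6 & T7, T6 & T8, T6 & T9, T7 & T9, T8 & T9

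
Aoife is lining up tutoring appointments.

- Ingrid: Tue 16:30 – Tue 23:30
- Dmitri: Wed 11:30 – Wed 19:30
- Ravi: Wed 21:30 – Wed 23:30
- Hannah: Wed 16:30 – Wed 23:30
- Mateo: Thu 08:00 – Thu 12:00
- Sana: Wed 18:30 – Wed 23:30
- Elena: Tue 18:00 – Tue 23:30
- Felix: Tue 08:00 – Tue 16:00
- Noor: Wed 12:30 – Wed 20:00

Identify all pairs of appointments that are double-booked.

Dmitri & Hannah, Dmitri & Noor, Dmitri & Sana, Elena & Ingrid, Hannah & Noor, Hannah & Ravi, Hannah & Sana, Noor & Sana, Ravi & Sana

Sorted by start: Felix, Ingrid, Elena, Dmitri, Noor, Hannah, Sana, Ravi, Mateo.
Ingrid starts after Felix ends; Felix is clear from here.
Elena starts before Ingrid ends → Ingrid and Elena overlap.
Dmitri starts after Ingrid ends; Ingrid is clear from here.
Dmitri starts after Elena ends; Elena is clear from here.
Noor starts before Dmitri ends → Dmitri and Noor overlap.
Hannah starts before Dmitri ends → Dmitri and Hannah overlap.
Sana starts before Dmitri ends → Dmitri and Sana overlap.
Ravi starts after Dmitri ends; Dmitri is clear from here.
Hannah starts before Noor ends → Noor and Hannah overlap.
Sana starts before Noor ends → Noor and Sana overlap.
Ravi starts after Noor ends; Noor is clear from here.
Sana starts before Hannah ends → Hannah and Sana overlap.
Ravi starts before Hannah ends → Hannah and Ravi overlap.
Mateo starts after Hannah ends.
Ravi starts before Sana ends → Sana and Ravi overlap.
Mateo starts after Sana ends.
Mateo starts after Ravi ends.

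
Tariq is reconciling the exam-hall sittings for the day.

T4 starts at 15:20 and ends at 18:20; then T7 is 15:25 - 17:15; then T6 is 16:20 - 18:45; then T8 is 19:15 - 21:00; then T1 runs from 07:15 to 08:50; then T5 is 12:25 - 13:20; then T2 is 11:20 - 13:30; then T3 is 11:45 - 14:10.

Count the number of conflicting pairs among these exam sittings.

6

Sorted by start: T1, T2, T3, T5, T4, T7, T6, T8.
T2 starts after T1 ends; T1 is clear from here.
T3 starts before T2 ends → T2 and T3 overlap.
T5 starts before T2 ends → T2 and T5 overlap.
T4 starts after T2 ends; T2 is clear from here.
T5 starts before T3 ends → T3 and T5 overlap.
T4 starts after T3 ends; T3 is clear from here.
T4 starts after T5 ends; T5 is clear from here.
T7 starts before T4 ends → T4 and T7 overlap.
T6 starts before T4 ends → T4 and T6 overlap.
T8 starts after T4 ends.
T6 starts before T7 ends → T7 and T6 overlap.
T8 starts after T7 ends.
T8 starts after T6 ends.
Overlapping pairs: T2 & T3, T2 & T5, T3 & T5, T4 & T6, T4 & T7, T6 & T7 — 6 in total.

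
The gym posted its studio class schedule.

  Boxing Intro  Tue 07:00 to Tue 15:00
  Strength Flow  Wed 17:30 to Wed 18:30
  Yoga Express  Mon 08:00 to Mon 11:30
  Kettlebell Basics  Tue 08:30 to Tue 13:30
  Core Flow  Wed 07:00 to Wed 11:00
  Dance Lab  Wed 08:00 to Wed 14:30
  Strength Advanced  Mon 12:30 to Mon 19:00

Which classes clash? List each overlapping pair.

Boxing Intro & Kettlebell Basics, Core Flow & Dance Lab

Sorted by start: Yoga Express, Strength Advanced, Boxing Intro, Kettlebell Basics, Core Flow, Dance Lab, Strength Flow.
Strength Advanced starts after Yoga Express ends — done with Yoga Express.
Boxing Intro starts after Strength Advanced ends — done with Strength Advanced.
Kettlebell Basics starts before Boxing Intro ends → Boxing Intro and Kettlebell Basics overlap.
Core Flow starts after Boxing Intro ends — done with Boxing Intro.
Core Flow starts after Kettlebell Basics ends — done with Kettlebell Basics.
Dance Lab starts before Core Flow ends → Core Flow and Dance Lab overlap.
Strength Flow starts after Core Flow ends.
Strength Flow starts after Dance Lab ends.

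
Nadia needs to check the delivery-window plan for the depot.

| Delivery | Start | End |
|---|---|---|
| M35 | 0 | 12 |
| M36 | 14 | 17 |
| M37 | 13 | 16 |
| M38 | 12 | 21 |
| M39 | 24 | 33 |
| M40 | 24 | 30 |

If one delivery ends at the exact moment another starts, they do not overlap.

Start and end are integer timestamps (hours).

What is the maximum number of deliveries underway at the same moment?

Sweep the timeline, counting +1 at each start and −1 at each end (ends before starts at a tie):
0 start M35 → 1
12 end M35 → 0
12 start M38 → 1
13 start M37 → 2
14 start M36 → 3
16 end M37 → 2
17 end M36 → 1
21 end M38 → 0
24 start M39 → 1
24 start M40 → 2
30 end M40 → 1
33 end M39 → 0
Peak is 3, at 14 (M36, M37, M38).

3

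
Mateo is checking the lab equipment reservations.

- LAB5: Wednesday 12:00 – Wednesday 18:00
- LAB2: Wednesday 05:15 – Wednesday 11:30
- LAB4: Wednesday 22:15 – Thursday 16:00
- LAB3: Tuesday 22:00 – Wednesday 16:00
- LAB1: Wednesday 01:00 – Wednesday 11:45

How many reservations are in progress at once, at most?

Sweep the timeline, counting +1 at each start and −1 at each end (ends before starts at a tie):
Tuesday 22:00 start LAB3 → 1
Wednesday 01:00 start LAB1 → 2
Wednesday 05:15 start LAB2 → 3
Wednesday 11:30 end LAB2 → 2
Wednesday 11:45 end LAB1 → 1
Wednesday 12:00 start LAB5 → 2
Wednesday 16:00 end LAB3 → 1
Wednesday 18:00 end LAB5 → 0
Wednesday 22:15 start LAB4 → 1
Thursday 16:00 end LAB4 → 0
Peak is 3, at Wednesday 05:15 (LAB1, LAB2, LAB3).

3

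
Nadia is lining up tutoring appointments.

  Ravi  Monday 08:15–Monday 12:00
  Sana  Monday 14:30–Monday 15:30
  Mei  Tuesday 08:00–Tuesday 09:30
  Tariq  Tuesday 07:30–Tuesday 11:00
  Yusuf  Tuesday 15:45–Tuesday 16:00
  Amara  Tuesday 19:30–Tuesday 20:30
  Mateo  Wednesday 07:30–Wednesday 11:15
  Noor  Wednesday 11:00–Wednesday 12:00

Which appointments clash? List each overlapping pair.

Sorted by start: Ravi, Sana, Tariq, Mei, Yusuf, Amara, Mateo, Noor.
Sana starts after Ravi ends, so nothing later overlaps Ravi either.
Tariq starts after Sana ends, so nothing later overlaps Sana either.
Mei starts before Tariq ends → Tariq and Mei overlap.
Yusuf starts after Tariq ends, so nothing later overlaps Tariq either.
Yusuf starts after Mei ends, so nothing later overlaps Mei either.
Amara starts after Yusuf ends, so nothing later overlaps Yusuf either.
Mateo starts after Amara ends, so nothing later overlaps Amara either.
Noor starts before Mateo ends → Mateo and Noor overlap.

Mateo & Noor, Mei & Tariq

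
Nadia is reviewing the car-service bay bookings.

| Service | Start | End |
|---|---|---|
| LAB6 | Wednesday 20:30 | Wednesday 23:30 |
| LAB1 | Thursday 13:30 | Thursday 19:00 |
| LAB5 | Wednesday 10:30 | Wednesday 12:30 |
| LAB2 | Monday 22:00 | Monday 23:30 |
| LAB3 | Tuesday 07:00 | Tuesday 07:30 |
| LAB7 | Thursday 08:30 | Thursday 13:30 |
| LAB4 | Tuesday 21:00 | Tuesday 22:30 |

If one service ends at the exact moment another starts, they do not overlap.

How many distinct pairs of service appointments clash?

0

Check each pair: they overlap iff neither finishes before the other starts.
Sorted by start: LAB2, LAB3, LAB4, LAB5, LAB6, LAB7, LAB1.
LAB3 starts after LAB2 ends; LAB2 is clear from here.
LAB4 starts after LAB3 ends; LAB3 is clear from here.
LAB5 starts after LAB4 ends; LAB4 is clear from here.
LAB6 starts after LAB5 ends; LAB5 is clear from here.
LAB7 starts after LAB6 ends; LAB6 is clear from here.
LAB1 starts exactly when LAB7 ends (back-to-back, no overlap).
No pair overlaps.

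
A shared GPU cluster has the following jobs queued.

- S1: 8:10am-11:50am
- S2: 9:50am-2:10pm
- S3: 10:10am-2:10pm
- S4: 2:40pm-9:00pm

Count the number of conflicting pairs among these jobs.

3

Sorted by start: S1, S2, S3, S4.
S2 starts before S1 ends → S1 and S2 overlap.
S3 starts before S1 ends → S1 and S3 overlap.
S4 starts after S1 ends.
S3 starts before S2 ends → S2 and S3 overlap.
S4 starts after S2 ends.
S4 starts after S3 ends.
Overlapping pairs: S1 & S2, S1 & S3, S2 & S3 — 3 in total.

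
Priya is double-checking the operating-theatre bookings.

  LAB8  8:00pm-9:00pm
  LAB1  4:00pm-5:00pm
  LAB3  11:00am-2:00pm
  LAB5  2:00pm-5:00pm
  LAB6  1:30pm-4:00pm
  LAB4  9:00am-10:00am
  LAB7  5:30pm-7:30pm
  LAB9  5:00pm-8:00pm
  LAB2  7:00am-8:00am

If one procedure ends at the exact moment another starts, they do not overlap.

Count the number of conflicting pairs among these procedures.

4

Check each pair: they overlap iff neither finishes before the other starts.
Sorted by start: LAB2, LAB4, LAB3, LAB6, LAB5, LAB1, LAB9, LAB7, LAB8.
LAB4 starts after LAB2 ends, so LAB2 has no further overlaps.
LAB3 starts after LAB4 ends, so LAB4 has no further overlaps.
LAB6 starts before LAB3 ends → LAB3 and LAB6 overlap.
LAB5 starts exactly when LAB3 ends (back-to-back, no overlap), so LAB3 has no further overlaps.
LAB5 starts before LAB6 ends → LAB6 and LAB5 overlap.
LAB1 starts exactly when LAB6 ends (back-to-back, no overlap), so LAB6 has no further overlaps.
LAB1 starts before LAB5 ends → LAB5 and LAB1 overlap.
LAB9 starts exactly when LAB5 ends (back-to-back, no overlap), so LAB5 has no further overlaps.
LAB9 starts exactly when LAB1 ends (back-to-back, no overlap), so LAB1 has no further overlaps.
LAB7 starts before LAB9 ends → LAB9 and LAB7 overlap.
LAB8 starts exactly when LAB9 ends (back-to-back, no overlap).
LAB8 starts after LAB7 ends.
Overlapping pairs: LAB1 & LAB5, LAB3 & LAB6, LAB5 & LAB6, LAB7 & LAB9 — 4 in total.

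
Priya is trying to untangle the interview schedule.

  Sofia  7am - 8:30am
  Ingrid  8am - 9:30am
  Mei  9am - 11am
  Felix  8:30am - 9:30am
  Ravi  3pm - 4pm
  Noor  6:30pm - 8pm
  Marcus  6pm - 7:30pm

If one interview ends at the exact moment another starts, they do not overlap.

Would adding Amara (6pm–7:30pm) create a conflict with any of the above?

Yes — it overlaps Marcus, Noor

Sofia: ends 8:30am at or before Amara starts 6pm → clear.
Ingrid: ends 9:30am at or before Amara starts 6pm → clear.
Felix: ends 9:30am at or before Amara starts 6pm → clear.
Mei: ends 11am at or before Amara starts 6pm → clear.
Ravi: ends 4pm at or before Amara starts 6pm → clear.
Marcus: starts 6pm before Amara ends 7:30pm, and ends 7:30pm after Amara starts 6pm → overlap.
Noor: starts 6:30pm before Amara ends 7:30pm, and ends 8pm after Amara starts 6pm → overlap.
Amara overlaps Noor, Marcus.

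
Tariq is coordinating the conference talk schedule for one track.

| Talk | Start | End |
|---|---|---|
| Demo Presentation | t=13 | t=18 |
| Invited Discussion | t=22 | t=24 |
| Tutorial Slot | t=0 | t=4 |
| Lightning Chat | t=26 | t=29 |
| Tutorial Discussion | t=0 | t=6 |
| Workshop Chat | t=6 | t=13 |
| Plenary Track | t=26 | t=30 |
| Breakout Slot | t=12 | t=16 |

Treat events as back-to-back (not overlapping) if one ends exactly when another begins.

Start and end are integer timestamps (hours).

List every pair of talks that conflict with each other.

Breakout Slot & Demo Presentation, Breakout Slot & Workshop Chat, Lightning Chat & Plenary Track, Tutorial Discussion & Tutorial Slot

Sorted by start: Tutorial Slot, Tutorial Discussion, Workshop Chat, Breakout Slot, Demo Presentation, Invited Discussion, Plenary Track, Lightning Chat.
Tutorial Discussion starts before Tutorial Slot ends → Tutorial Slot and Tutorial Discussion overlap.
Workshop Chat starts after Tutorial Slot ends, so Tutorial Slot has no further overlaps.
Workshop Chat starts exactly when Tutorial Discussion ends (back-to-back, no overlap), so Tutorial Discussion has no further overlaps.
Breakout Slot starts before Workshop Chat ends → Workshop Chat and Breakout Slot overlap.
Demo Presentation starts exactly when Workshop Chat ends (back-to-back, no overlap), so Workshop Chat has no further overlaps.
Demo Presentation starts before Breakout Slot ends → Breakout Slot and Demo Presentation overlap.
Invited Discussion starts after Breakout Slot ends, so Breakout Slot has no further overlaps.
Invited Discussion starts after Demo Presentation ends, so Demo Presentation has no further overlaps.
Plenary Track starts after Invited Discussion ends, so Invited Discussion has no further overlaps.
Lightning Chat starts before Plenary Track ends → Plenary Track and Lightning Chat overlap.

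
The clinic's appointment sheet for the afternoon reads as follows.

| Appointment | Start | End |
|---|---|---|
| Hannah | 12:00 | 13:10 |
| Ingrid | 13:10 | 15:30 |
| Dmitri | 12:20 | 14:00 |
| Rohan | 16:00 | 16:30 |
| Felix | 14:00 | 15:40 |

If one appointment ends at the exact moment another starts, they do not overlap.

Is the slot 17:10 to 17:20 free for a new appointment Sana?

Yes — the slot is free

Hannah: ends 13:10 at or before Sana starts 17:10 → clear.
Dmitri: ends 14:00 at or before Sana starts 17:10 → clear.
Ingrid: ends 15:30 at or before Sana starts 17:10 → clear.
Felix: ends 15:40 at or before Sana starts 17:10 → clear.
Rohan: ends 16:30 at or before Sana starts 17:10 → clear.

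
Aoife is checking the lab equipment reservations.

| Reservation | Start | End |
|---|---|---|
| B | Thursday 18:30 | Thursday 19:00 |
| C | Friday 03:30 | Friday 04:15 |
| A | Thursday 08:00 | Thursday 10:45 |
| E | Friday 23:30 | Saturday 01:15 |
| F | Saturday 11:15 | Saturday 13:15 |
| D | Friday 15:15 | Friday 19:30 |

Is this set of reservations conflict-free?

Yes

Check each pair: they overlap iff neither finishes before the other starts.
Sorted by start: A, B, C, D, E, F.
B starts after A ends, so nothing later overlaps A either.
C starts after B ends, so nothing later overlaps B either.
D starts after C ends, so nothing later overlaps C either.
E starts after D ends, so nothing later overlaps D either.
F starts after E ends.
Every pair is clear; the schedule has no overlaps.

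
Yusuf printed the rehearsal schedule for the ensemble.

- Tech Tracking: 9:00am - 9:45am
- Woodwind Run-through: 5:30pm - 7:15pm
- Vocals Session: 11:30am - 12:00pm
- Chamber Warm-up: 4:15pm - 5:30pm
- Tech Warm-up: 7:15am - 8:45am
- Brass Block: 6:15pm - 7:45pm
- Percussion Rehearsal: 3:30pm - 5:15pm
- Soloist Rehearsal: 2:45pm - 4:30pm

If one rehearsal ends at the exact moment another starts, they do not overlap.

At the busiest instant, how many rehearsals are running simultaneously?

Sweep the timeline, counting +1 at each start and −1 at each end (ends before starts at a tie):
7:15am start Tech Warm-up → 1
8:45am end Tech Warm-up → 0
9:00am start Tech Tracking → 1
9:45am end Tech Tracking → 0
11:30am start Vocals Session → 1
12:00pm end Vocals Session → 0
2:45pm start Soloist Rehearsal → 1
3:30pm start Percussion Rehearsal → 2
4:15pm start Chamber Warm-up → 3
4:30pm end Soloist Rehearsal → 2
5:15pm end Percussion Rehearsal → 1
5:30pm end Chamber Warm-up → 0
5:30pm start Woodwind Run-through → 1
6:15pm start Brass Block → 2
7:15pm end Woodwind Run-through → 1
7:45pm end Brass Block → 0
Peak is 3, at 4:15pm (Chamber Warm-up, Percussion Rehearsal, Soloist Rehearsal).

3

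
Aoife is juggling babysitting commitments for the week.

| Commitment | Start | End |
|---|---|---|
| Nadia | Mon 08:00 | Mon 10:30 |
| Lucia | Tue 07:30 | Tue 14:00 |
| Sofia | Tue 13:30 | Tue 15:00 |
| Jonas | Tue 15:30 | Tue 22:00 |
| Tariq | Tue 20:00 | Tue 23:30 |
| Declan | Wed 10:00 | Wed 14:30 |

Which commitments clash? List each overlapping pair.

Sorted by start: Nadia, Lucia, Sofia, Jonas, Tariq, Declan.
Lucia starts after Nadia ends; Nadia is clear from here.
Sofia starts before Lucia ends → Lucia and Sofia overlap.
Jonas starts after Lucia ends; Lucia is clear from here.
Jonas starts after Sofia ends; Sofia is clear from here.
Tariq starts before Jonas ends → Jonas and Tariq overlap.
Declan starts after Jonas ends.
Declan starts after Tariq ends.

Jonas & Tariq, Lucia & Sofia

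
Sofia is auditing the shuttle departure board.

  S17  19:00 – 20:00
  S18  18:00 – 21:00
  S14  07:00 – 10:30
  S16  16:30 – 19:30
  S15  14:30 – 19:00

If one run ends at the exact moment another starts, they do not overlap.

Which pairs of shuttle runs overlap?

S15 & S16, S15 & S18, S16 & S17, S16 & S18, S17 & S18

Sorted by start: S14, S15, S16, S18, S17.
S15 starts after S14 ends; S14 is clear from here.
S16 starts before S15 ends → S15 and S16 overlap.
S18 starts before S15 ends → S15 and S18 overlap.
S17 starts exactly when S15 ends (back-to-back, no overlap).
S18 starts before S16 ends → S16 and S18 overlap.
S17 starts before S16 ends → S16 and S17 overlap.
S17 starts before S18 ends → S18 and S17 overlap.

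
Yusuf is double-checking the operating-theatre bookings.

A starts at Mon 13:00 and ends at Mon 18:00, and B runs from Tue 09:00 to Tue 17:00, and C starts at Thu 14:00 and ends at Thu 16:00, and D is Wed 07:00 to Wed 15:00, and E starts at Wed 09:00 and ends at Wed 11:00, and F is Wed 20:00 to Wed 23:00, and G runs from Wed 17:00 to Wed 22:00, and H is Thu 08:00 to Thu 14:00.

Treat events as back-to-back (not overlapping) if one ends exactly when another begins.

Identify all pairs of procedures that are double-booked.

Sorted by start: A, B, D, E, G, F, H, C.
B starts after A ends — done with A.
D starts after B ends — done with B.
E starts before D ends → D and E overlap.
G starts after D ends — done with D.
G starts after E ends — done with E.
F starts before G ends → G and F overlap.
H starts after G ends — done with G.
H starts after F ends — done with F.
C starts exactly when H ends (back-to-back, no overlap).

D & E, F & G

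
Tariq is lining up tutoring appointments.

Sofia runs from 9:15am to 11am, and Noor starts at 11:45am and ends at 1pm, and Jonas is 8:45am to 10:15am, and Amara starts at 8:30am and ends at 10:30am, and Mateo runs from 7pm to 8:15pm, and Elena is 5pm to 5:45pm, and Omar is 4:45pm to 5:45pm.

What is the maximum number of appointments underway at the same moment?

Sweep the timeline, counting +1 at each start and −1 at each end (ends before starts at a tie):
8:30am start Amara → 1
8:45am start Jonas → 2
9:15am start Sofia → 3
10:15am end Jonas → 2
10:30am end Amara → 1
11am end Sofia → 0
11:45am start Noor → 1
1pm end Noor → 0
4:45pm start Omar → 1
5pm start Elena → 2
5:45pm end Elena → 1
5:45pm end Omar → 0
7pm start Mateo → 1
8:15pm end Mateo → 0
Peak is 3, at 9:15am (Amara, Jonas, Sofia).

3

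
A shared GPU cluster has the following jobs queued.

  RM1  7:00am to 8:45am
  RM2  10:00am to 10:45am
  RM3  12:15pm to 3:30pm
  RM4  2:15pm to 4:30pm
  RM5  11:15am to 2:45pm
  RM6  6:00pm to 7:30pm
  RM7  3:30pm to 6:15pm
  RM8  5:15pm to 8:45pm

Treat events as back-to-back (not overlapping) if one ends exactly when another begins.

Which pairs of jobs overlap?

Two intervals overlap when each starts before the other ends.
Sorted by start: RM1, RM2, RM5, RM3, RM4, RM7, RM8, RM6.
RM2 starts after RM1 ends, so RM1 has no further overlaps.
RM5 starts after RM2 ends, so RM2 has no further overlaps.
RM3 starts before RM5 ends → RM5 and RM3 overlap.
RM4 starts before RM5 ends → RM5 and RM4 overlap.
RM7 starts after RM5 ends, so RM5 has no further overlaps.
RM4 starts before RM3 ends → RM3 and RM4 overlap.
RM7 starts exactly when RM3 ends (back-to-back, no overlap), so RM3 has no further overlaps.
RM7 starts before RM4 ends → RM4 and RM7 overlap.
RM8 starts after RM4 ends, so RM4 has no further overlaps.
RM8 starts before RM7 ends → RM7 and RM8 overlap.
RM6 starts before RM7 ends → RM7 and RM6 overlap.
RM6 starts before RM8 ends → RM8 and RM6 overlap.

RM3 & RM4, RM3 & RM5, RM4 & RM5, RM4 & RM7, RM6 & RM7, RM6 & RM8, RM7 & RM8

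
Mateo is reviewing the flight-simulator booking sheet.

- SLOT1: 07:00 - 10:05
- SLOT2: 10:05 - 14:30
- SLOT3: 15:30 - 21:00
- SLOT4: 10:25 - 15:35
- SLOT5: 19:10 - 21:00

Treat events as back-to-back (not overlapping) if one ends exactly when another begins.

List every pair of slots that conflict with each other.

SLOT2 & SLOT4, SLOT3 & SLOT4, SLOT3 & SLOT5

Sorted by start: SLOT1, SLOT2, SLOT4, SLOT3, SLOT5.
SLOT2 starts exactly when SLOT1 ends (back-to-back, no overlap), so nothing later overlaps SLOT1 either.
SLOT4 starts before SLOT2 ends → SLOT2 and SLOT4 overlap.
SLOT3 starts after SLOT2 ends, so nothing later overlaps SLOT2 either.
SLOT3 starts before SLOT4 ends → SLOT4 and SLOT3 overlap.
SLOT5 starts after SLOT4 ends.
SLOT5 starts before SLOT3 ends → SLOT3 and SLOT5 overlap.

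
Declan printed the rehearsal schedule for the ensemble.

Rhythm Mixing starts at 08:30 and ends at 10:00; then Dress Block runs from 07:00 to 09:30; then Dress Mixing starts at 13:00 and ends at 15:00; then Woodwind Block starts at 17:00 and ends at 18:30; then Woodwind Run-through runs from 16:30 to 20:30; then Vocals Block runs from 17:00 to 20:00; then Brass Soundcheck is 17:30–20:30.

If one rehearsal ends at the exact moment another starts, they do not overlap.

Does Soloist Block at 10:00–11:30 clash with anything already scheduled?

No — it doesn't clash with anything

Dress Block: ends 09:30 at or before Soloist Block starts 10:00 → clear.
Rhythm Mixing: ends 10:00 at or before Soloist Block starts 10:00 → clear.
Dress Mixing: starts 13:00 at or after Soloist Block ends 11:30 → clear.
Woodwind Run-through: starts 16:30 at or after Soloist Block ends 11:30 → clear.
Woodwind Block: starts 17:00 at or after Soloist Block ends 11:30 → clear.
Vocals Block: starts 17:00 at or after Soloist Block ends 11:30 → clear.
Brass Soundcheck: starts 17:30 at or after Soloist Block ends 11:30 → clear.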